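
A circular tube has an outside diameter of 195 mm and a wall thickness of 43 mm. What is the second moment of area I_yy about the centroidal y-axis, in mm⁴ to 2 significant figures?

Split into non-overlapping primitives; take the origin at the lower-left of the bounding box.
Outer circle: ⌀195, A = 29 865 mm², x = 97.5 mm, Ī = 70 975 481 mm⁴.
Bore (subtracted): ⌀109, A = 9 331 mm², x = 97.5 mm, Ī = 6 929 085 mm⁴.
By symmetry the centroid is at mid-width, x̄ = 97.5 mm.
All pieces are centred on the centroidal y-axis, so I = ΣĪ (holes subtracted) = 64 046 396 mm⁴.

I_yy ≈ 6.4 × 10⁷ mm⁴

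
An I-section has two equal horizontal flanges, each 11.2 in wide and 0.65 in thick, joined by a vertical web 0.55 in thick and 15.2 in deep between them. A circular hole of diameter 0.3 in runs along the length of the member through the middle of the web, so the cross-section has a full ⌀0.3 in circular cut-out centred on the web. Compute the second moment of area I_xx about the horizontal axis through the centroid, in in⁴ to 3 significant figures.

Treat the section as a set of non-overlapping primitives; coordinates are from the bounding-box lower-left.
Bottom flange: 11.2 × 0.65, A = 7.28 in², y = 0.325 in, Ī = 0.25632 in⁴.
Web: 0.55 × 15.2, A = 8.36 in², y = 8.25 in, Ī = 160.96 in⁴.
Top flange: 11.2 × 0.65, A = 7.28 in², y = 16.175 in, Ī = 0.25632 in⁴.
Hole (subtracted): ⌀0.3, A = 0.070686 in², y = 8.25 in, Ī = 0.00039761 in⁴.
By symmetry the centroid is at mid-height, ȳ = 8.25 in.
Transfer each piece to the horizontal axis through the centroid using Ī + A·d² with d = y − 8.25:
  bottom flange: d = -7.925 in → contributes +457.48 in⁴
  web: d = 0 in → contributes +160.96 in⁴
  top flange: d = 7.925 in → contributes +457.48 in⁴
  hole: d = 0 in → contributes −0.00039761 in⁴
Total I = 1075.9 in⁴.

I_xx ≈ 1080 in⁴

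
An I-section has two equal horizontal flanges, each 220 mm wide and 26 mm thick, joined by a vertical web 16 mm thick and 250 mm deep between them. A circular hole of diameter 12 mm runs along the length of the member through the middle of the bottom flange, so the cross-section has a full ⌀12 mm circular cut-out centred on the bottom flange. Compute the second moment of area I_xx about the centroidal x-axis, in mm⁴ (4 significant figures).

I_xx ≈ 2.372 × 10⁸ mm⁴

Split into non-overlapping primitives; take the origin at the lower-left of the bounding box.
Bottom flange: 220 × 26, A = 5 720 mm², y = 13 mm, Ī = 322 227 mm⁴.
Web: 16 × 250, A = 4 000 mm², y = 151 mm, Ī = 20 833 333 mm⁴.
Top flange: 220 × 26, A = 5 720 mm², y = 289 mm, Ī = 322 227 mm⁴.
Hole (subtracted): ⌀12, A = 113.097 mm², y = 13 mm, Ī = 1017.88 mm⁴.
Centroid: ȳ = ΣA·y / ΣA = 152.018 mm.
Transfer each piece to the centroidal x-axis using Ī + A·d² with d = y − 152.018:
  bottom flange: d = -139.018 mm → contributes +110 867 453 mm⁴
  web: d = -1.0183 mm → contributes +20 837 481 mm⁴
  top flange: d = 136.982 mm → contributes +107 652 223 mm⁴
  hole: d = -139.018 mm → contributes −2 186 747 mm⁴
Total I = 237 170 410 mm⁴.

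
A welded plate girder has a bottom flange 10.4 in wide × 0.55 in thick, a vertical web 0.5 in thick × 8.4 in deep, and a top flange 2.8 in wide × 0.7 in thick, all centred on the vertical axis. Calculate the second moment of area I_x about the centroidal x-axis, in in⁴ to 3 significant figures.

Break the section into simple shapes (no overlaps), measuring from the bottom-left corner of the bounding box.
Bottom plate: 10.4 × 0.55, A = 5.72 in², y = 0.275 in, Ī = 0.14419 in⁴.
Web plate: 0.5 × 8.4, A = 4.2 in², y = 4.75 in, Ī = 24.696 in⁴.
Top plate: 2.8 × 0.7, A = 1.96 in², y = 9.3 in, Ī = 0.080033 in⁴.
Centroid: ȳ = ΣA·y / ΣA = 3.346 in.
Transfer each piece to the centroidal x-axis using Ī + A·d² with d = y − 3.346:
  bottom plate: d = -3.071 in → contributes +54.091 in⁴
  web plate: d = 1.404 in → contributes +32.975 in⁴
  top plate: d = 5.954 in → contributes +69.561 in⁴
Total I = 156.63 in⁴.

I_x ≈ 157 in⁴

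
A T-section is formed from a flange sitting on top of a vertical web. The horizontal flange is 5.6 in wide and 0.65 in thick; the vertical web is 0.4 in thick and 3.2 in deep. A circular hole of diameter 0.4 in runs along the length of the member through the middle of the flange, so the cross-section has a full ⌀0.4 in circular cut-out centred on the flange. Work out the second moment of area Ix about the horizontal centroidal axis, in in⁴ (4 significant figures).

Ix ≈ 4.696 in⁴

Break the section into simple shapes (no overlaps), measuring from the bottom-left corner of the bounding box.
Flange: 5.6 × 0.65, A = 3.64 in², y = 3.525 in, Ī = 0.128158 in⁴.
Web: 0.4 × 3.2, A = 1.28 in², y = 1.6 in, Ī = 1.09227 in⁴.
Hole (subtracted): ⌀0.4, A = 0.125664 in², y = 3.525 in, Ī = 0.00125664 in⁴.
Centroid: ȳ = ΣA·y / ΣA = 3.01106 in.
Transfer each piece to the horizontal centroidal axis using Ī + A·d² with d = y − 3.01106:
  flange: d = 0.51394 in → contributes +1.08961 in⁴
  web: d = -1.41106 in → contributes +3.64086 in⁴
  hole: d = 0.51394 in → contributes −0.0344487 in⁴
Total I = 4.69602 in⁴.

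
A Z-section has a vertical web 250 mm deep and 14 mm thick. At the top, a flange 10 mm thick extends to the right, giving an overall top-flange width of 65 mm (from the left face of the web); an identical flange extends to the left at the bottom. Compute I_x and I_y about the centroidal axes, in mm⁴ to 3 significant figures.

I_x ≈ 3.29 × 10⁷ mm⁴, I_y ≈ 1.36 × 10⁶ mm⁴

Decompose the section into non-overlapping parts with the origin at the bottom-left of its bounding rectangle.
Web: 14 × 250, A = 3 500 mm², y = 125 mm, Ī = 18 229 167 mm⁴.
Top flange (beyond web): 51 × 10, A = 510 mm², y = 245 mm, Ī = 4 250 mm⁴.
Bottom flange (beyond web): 51 × 10, A = 510 mm², y = 5 mm, Ī = 4 250 mm⁴.
Centroid: ȳ = ΣA·y / ΣA = 125 mm.
Transfer each piece to the centroidal x-axis using Ī + A·d² with d = y − 125:
  web: d = 0 mm → contributes +18 229 167 mm⁴
  top flange (beyond web): d = 120 mm → contributes +7 348 250 mm⁴
  bottom flange (beyond web): d = -120 mm → contributes +7 348 250 mm⁴
Total I = 32 925 667 mm⁴.
For the y-axis: x̄ = 58 mm.
Repeating about the centroidal y-axis gives I_y = 1 355 627 mm⁴.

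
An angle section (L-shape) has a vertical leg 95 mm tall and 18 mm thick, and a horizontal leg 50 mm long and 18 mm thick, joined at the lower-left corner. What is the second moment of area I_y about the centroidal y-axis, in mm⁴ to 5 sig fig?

Split into non-overlapping primitives; take the origin at the lower-left of the bounding box.
Vertical leg: 18 × 95, A = 1 710 mm², x = 9 mm, Ī = 46 170 mm⁴.
Horizontal leg (remainder): 32 × 18, A = 576 mm², x = 34 mm, Ī = 49 152 mm⁴.
Centroid: x̄ = ΣA·x / ΣA = 15.29921 mm.
Transfer each piece to the centroidal y-axis using Ī + A·d² with d = x − 15.29921:
  vertical leg: d = -6.299213 mm → contributes +114022.9 mm⁴
  horizontal leg (remainder): d = 18.70079 mm → contributes +250590.4 mm⁴
Total I = 364613.3 mm⁴.

I_y ≈ 3.6461 × 10⁵ mm⁴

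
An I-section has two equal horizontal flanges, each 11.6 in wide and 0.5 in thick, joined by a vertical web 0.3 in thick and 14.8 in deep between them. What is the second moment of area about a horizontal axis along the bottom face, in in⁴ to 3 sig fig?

I_base ≈ 1760 in⁴

Treat the section as a set of non-overlapping primitives; coordinates are from the bounding-box lower-left.
Bottom flange: 11.6 × 0.5, A = 5.8 in², y = 0.25 in, Ī = 0.12083 in⁴.
Web: 0.3 × 14.8, A = 4.44 in², y = 7.9 in, Ī = 81.045 in⁴.
Top flange: 11.6 × 0.5, A = 5.8 in², y = 15.55 in, Ī = 0.12083 in⁴.
Transfer each piece to the bottom edge using Ī + A·d² with d = y − 0:
  bottom flange: d = 0.25 in → contributes +0.48333 in⁴
  web: d = 7.9 in → contributes +358.15 in⁴
  top flange: d = 15.55 in → contributes +1402.6 in⁴
Total I = 1761.2 in⁴.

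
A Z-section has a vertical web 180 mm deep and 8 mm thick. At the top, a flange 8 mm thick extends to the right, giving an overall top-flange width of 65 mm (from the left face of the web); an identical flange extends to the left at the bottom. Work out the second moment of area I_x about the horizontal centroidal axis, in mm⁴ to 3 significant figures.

I_x ≈ 1.06 × 10⁷ mm⁴

Decompose the section into non-overlapping parts with the origin at the bottom-left of its bounding rectangle.
Web: 8 × 180, A = 1 440 mm², y = 90 mm, Ī = 3 888 000 mm⁴.
Top flange (beyond web): 57 × 8, A = 456 mm², y = 176 mm, Ī = 2 432 mm⁴.
Bottom flange (beyond web): 57 × 8, A = 456 mm², y = 4 mm, Ī = 2 432 mm⁴.
Centroid: ȳ = ΣA·y / ΣA = 90 mm.
Transfer each piece to the horizontal centroidal axis using Ī + A·d² with d = y − 90:
  web: d = 0 mm → contributes +3 888 000 mm⁴
  top flange (beyond web): d = 86 mm → contributes +3 375 008 mm⁴
  bottom flange (beyond web): d = -86 mm → contributes +3 375 008 mm⁴
Total I = 10 638 016 mm⁴.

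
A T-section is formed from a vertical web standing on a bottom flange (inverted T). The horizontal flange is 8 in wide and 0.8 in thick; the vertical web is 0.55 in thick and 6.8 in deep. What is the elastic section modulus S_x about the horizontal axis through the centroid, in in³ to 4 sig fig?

Break the section into simple shapes (no overlaps), measuring from the bottom-left corner of the bounding box.
Flange: 8 × 0.8, A = 6.4 in², y = 0.4 in, Ī = 0.341333 in⁴.
Web: 0.55 × 6.8, A = 3.74 in², y = 4.2 in, Ī = 14.4115 in⁴.
Centroid: ȳ = ΣA·y / ΣA = 1.80158 in.
Transfer each piece to the horizontal axis through the centroid using Ī + A·d² with d = y − 1.80158:
  flange: d = -1.40158 in → contributes +12.9136 in⁴
  web: d = 2.39842 in → contributes +35.9255 in⁴
Total I = 48.8392 in⁴.
Extreme fibre distance c = 5.79842 in; S = I/c = 8.42284 in³.

S_x ≈ 8.423 in³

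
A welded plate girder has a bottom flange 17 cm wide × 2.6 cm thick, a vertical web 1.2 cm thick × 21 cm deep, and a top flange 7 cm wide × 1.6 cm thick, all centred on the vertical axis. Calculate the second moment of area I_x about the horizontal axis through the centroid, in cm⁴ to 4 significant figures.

I_x ≈ 6602 cm⁴

Decompose the section into non-overlapping parts with the origin at the bottom-left of its bounding rectangle.
Bottom plate: 17 × 2.6, A = 44.2 cm², y = 1.3 cm, Ī = 24.8993 cm⁴.
Web plate: 1.2 × 21, A = 25.2 cm², y = 13.1 cm, Ī = 926.1 cm⁴.
Top plate: 7 × 1.6, A = 11.2 cm², y = 24.4 cm, Ī = 2.38933 cm⁴.
Centroid: ȳ = ΣA·y / ΣA = 8.19926 cm.
Transfer each piece to the horizontal axis through the centroid using Ī + A·d² with d = y − 8.19926:
  bottom plate: d = -6.89926 cm → contributes +2128.81 cm⁴
  web plate: d = 4.90074 cm → contributes +1531.34 cm⁴
  top plate: d = 16.2007 cm → contributes +2941.99 cm⁴
Total I = 6602.13 cm⁴.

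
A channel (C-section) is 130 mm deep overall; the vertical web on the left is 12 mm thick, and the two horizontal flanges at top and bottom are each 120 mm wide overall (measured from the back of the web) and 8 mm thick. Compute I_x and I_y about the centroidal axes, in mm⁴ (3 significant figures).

I_x ≈ 8.64 × 10⁶ mm⁴, I_y ≈ 4.65 × 10⁶ mm⁴

Treat the section as a set of non-overlapping primitives; coordinates are from the bounding-box lower-left.
Web: 12 × 130, A = 1 560 mm², y = 65 mm, Ī = 2 197 000 mm⁴.
Top flange (beyond web): 108 × 8, A = 864 mm², y = 126 mm, Ī = 4 608 mm⁴.
Bottom flange (beyond web): 108 × 8, A = 864 mm², y = 4 mm, Ī = 4 608 mm⁴.
By symmetry the centroid is at mid-height, ȳ = 65 mm.
Transfer each piece to the centroidal x-axis using Ī + A·d² with d = y − 65:
  web: d = 0 mm → contributes +2 197 000 mm⁴
  top flange (beyond web): d = 61 mm → contributes +3 219 552 mm⁴
  bottom flange (beyond web): d = -61 mm → contributes +3 219 552 mm⁴
Total I = 8 636 104 mm⁴.
For the y-axis: x̄ = 37.533 mm.
Repeating about the centroidal y-axis gives I_y = 4 649 810 mm⁴.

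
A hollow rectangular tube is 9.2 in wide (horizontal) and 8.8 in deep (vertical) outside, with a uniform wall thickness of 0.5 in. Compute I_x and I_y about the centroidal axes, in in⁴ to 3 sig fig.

I_x ≈ 198 in⁴, I_y ≈ 213 in⁴

Treat the section as a set of non-overlapping primitives; coordinates are from the bounding-box lower-left.
Outer rectangle: 9.2 × 8.8, A = 80.96 in², y = 4.4 in, Ī = 522.46 in⁴.
Inner void (subtracted): 8.2 × 7.8, A = 63.96 in², y = 4.4 in, Ī = 324.28 in⁴.
By symmetry the centroid is at mid-height, ȳ = 4.4 in.
All pieces are centred on the centroidal x-axis, so I = ΣĪ (holes subtracted) = 198.18 in⁴.
Repeating about the centroidal y-axis gives I_y = 212.65 in⁴.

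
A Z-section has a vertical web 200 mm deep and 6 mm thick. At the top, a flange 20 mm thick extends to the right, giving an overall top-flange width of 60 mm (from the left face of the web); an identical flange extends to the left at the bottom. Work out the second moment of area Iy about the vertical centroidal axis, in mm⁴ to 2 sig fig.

Iy ≈ 2.5 × 10⁶ mm⁴

Break the section into simple shapes (no overlaps), measuring from the bottom-left corner of the bounding box.
Web: 6 × 200, A = 1 200 mm², x = 57 mm, Ī = 3 600 mm⁴.
Top flange (beyond web): 54 × 20, A = 1 080 mm², x = 87 mm, Ī = 262 440 mm⁴.
Bottom flange (beyond web): 54 × 20, A = 1 080 mm², x = 27 mm, Ī = 262 440 mm⁴.
Centroid: x̄ = ΣA·x / ΣA = 57 mm.
Transfer each piece to the vertical centroidal axis using Ī + A·d² with d = x − 57:
  web: d = 0 mm → contributes +3 600 mm⁴
  top flange (beyond web): d = 30 mm → contributes +1 234 440 mm⁴
  bottom flange (beyond web): d = -30 mm → contributes +1 234 440 mm⁴
Total I = 2 472 480 mm⁴.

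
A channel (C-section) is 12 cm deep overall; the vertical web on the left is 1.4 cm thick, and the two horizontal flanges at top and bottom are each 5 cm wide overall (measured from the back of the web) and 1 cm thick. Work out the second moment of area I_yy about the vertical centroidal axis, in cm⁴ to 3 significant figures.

I_yy ≈ 42.0 cm⁴

Decompose the section into non-overlapping parts with the origin at the bottom-left of its bounding rectangle.
Web: 1.4 × 12, A = 16.8 cm², x = 0.7 cm, Ī = 2.744 cm⁴.
Top flange (beyond web): 3.6 × 1, A = 3.6 cm², x = 3.2 cm, Ī = 3.888 cm⁴.
Bottom flange (beyond web): 3.6 × 1, A = 3.6 cm², x = 3.2 cm, Ī = 3.888 cm⁴.
Centroid: x̄ = ΣA·x / ΣA = 1.45 cm.
Transfer each piece to the vertical centroidal axis using Ī + A·d² with d = x − 1.45:
  web: d = -0.75 cm → contributes +12.194 cm⁴
  top flange (beyond web): d = 1.75 cm → contributes +14.913 cm⁴
  bottom flange (beyond web): d = 1.75 cm → contributes +14.913 cm⁴
Total I = 42.02 cm⁴.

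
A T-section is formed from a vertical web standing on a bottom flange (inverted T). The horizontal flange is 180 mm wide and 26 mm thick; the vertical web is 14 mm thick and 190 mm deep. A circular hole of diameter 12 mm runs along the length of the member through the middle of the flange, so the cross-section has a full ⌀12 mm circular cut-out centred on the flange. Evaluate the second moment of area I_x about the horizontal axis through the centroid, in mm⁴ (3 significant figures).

Treat the section as a set of non-overlapping primitives; coordinates are from the bounding-box lower-left.
Flange: 180 × 26, A = 4 680 mm², y = 13 mm, Ī = 263 640 mm⁴.
Web: 14 × 190, A = 2 660 mm², y = 121 mm, Ī = 8 002 167 mm⁴.
Hole (subtracted): ⌀12, A = 113.1 mm², y = 13 mm, Ī = 1017.9 mm⁴.
Centroid: ȳ = ΣA·y / ΣA = 52.751 mm.
Transfer each piece to the horizontal axis through the centroid using Ī + A·d² with d = y − 52.751:
  flange: d = -39.751 mm → contributes +7 658 879 mm⁴
  web: d = 68.249 mm → contributes +20 392 079 mm⁴
  hole: d = -39.751 mm → contributes −179 732 mm⁴
Total I = 27 871 227 mm⁴.

I_x ≈ 2.79 × 10⁷ mm⁴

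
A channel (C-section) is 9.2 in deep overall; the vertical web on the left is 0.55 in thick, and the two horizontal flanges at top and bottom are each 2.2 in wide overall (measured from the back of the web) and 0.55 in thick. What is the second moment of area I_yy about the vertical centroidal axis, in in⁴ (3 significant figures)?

I_yy ≈ 2.16 in⁴

Treat the section as a set of non-overlapping primitives; coordinates are from the bounding-box lower-left.
Web: 0.55 × 9.2, A = 5.06 in², x = 0.275 in, Ī = 0.12755 in⁴.
Top flange (beyond web): 1.65 × 0.55, A = 0.9075 in², x = 1.375 in, Ī = 0.20589 in⁴.
Bottom flange (beyond web): 1.65 × 0.55, A = 0.9075 in², x = 1.375 in, Ī = 0.20589 in⁴.
Centroid: x̄ = ΣA·x / ΣA = 0.5654 in.
Transfer each piece to the vertical centroidal axis using Ī + A·d² with d = x − 0.5654:
  web: d = -0.2904 in → contributes +0.55427 in⁴
  top flange (beyond web): d = 0.8096 in → contributes +0.80071 in⁴
  bottom flange (beyond web): d = 0.8096 in → contributes +0.80071 in⁴
Total I = 2.1557 in⁴.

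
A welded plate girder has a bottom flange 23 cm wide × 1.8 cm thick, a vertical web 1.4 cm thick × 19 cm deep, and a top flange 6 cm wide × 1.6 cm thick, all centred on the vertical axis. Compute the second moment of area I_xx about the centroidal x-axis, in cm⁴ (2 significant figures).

Split into non-overlapping primitives; take the origin at the lower-left of the bounding box.
Bottom plate: 23 × 1.8, A = 41.4 cm², y = 0.9 cm, Ī = 11.18 cm⁴.
Web plate: 1.4 × 19, A = 26.6 cm², y = 11.3 cm, Ī = 800.2 cm⁴.
Top plate: 6 × 1.6, A = 9.6 cm², y = 21.6 cm, Ī = 2.048 cm⁴.
Centroid: ȳ = ΣA·y / ΣA = 7.026 cm.
Transfer each piece to the centroidal x-axis using Ī + A·d² with d = y − 7.026:
  bottom plate: d = -6.126 cm → contributes +1 565 cm⁴
  web plate: d = 4.274 cm → contributes +1 286 cm⁴
  top plate: d = 14.57 cm → contributes +2 041 cm⁴
Total I = 4 892 cm⁴.

I_xx ≈ 4900 cm⁴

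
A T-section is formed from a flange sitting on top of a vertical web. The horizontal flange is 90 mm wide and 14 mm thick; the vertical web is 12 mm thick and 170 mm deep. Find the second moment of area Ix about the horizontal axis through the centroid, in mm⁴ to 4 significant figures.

Ix ≈ 1.153 × 10⁷ mm⁴

Treat the section as a set of non-overlapping primitives; coordinates are from the bounding-box lower-left.
Flange: 90 × 14, A = 1 260 mm², y = 177 mm, Ī = 20 580 mm⁴.
Web: 12 × 170, A = 2 040 mm², y = 85 mm, Ī = 4 913 000 mm⁴.
Centroid: ȳ = ΣA·y / ΣA = 120.127 mm.
Transfer each piece to the horizontal axis through the centroid using Ī + A·d² with d = y − 120.127:
  flange: d = 56.8727 mm → contributes +4 096 059 mm⁴
  web: d = -35.1273 mm → contributes +7 430 208 mm⁴
Total I = 11 526 267 mm⁴.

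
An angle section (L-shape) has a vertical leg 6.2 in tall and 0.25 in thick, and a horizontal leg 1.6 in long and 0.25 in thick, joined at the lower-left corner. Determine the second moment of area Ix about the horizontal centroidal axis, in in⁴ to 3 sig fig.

Break the section into simple shapes (no overlaps), measuring from the bottom-left corner of the bounding box.
Vertical leg: 0.25 × 6.2, A = 1.55 in², y = 3.1 in, Ī = 4.9652 in⁴.
Horizontal leg (remainder): 1.35 × 0.25, A = 0.3375 in², y = 0.125 in, Ī = 0.0017578 in⁴.
Centroid: ȳ = ΣA·y / ΣA = 2.568 in.
Transfer each piece to the horizontal centroidal axis using Ī + A·d² with d = y − 2.568:
  vertical leg: d = 0.53195 in → contributes +5.4038 in⁴
  horizontal leg (remainder): d = -2.443 in → contributes +2.0161 in⁴
Total I = 7.4199 in⁴.

Ix ≈ 7.42 in⁴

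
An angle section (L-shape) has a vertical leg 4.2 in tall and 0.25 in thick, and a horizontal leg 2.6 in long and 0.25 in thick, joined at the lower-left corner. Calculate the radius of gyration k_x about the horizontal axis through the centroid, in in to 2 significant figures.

Decompose the section into non-overlapping parts with the origin at the bottom-left of its bounding rectangle.
Vertical leg: 0.25 × 4.2, A = 1.05 in², y = 2.1 in, Ī = 1.544 in⁴.
Horizontal leg (remainder): 2.35 × 0.25, A = 0.5875 in², y = 0.125 in, Ī = 0.00306 in⁴.
Centroid: ȳ = ΣA·y / ΣA = 1.391 in.
Transfer each piece to the horizontal axis through the centroid using Ī + A·d² with d = y − 1.391:
  vertical leg: d = 0.7086 in → contributes +2.071 in⁴
  horizontal leg (remainder): d = -1.266 in → contributes +0.9453 in⁴
Total I = 3.016 in⁴.
Radius of gyration: k = √(I/A) = √(3.016 / 1.638) = 1.357 in.

k_x ≈ 1.4 in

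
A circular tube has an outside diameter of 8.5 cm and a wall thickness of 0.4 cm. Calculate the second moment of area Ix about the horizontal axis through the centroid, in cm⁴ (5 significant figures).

Ix ≈ 83.682 cm⁴

Split into non-overlapping primitives; take the origin at the lower-left of the bounding box.
Outer circle: ⌀8.5, A = 56.74502 cm², y = 4.25 cm, Ī = 256.2392 cm⁴.
Bore (subtracted): ⌀7.7, A = 46.56626 cm², y = 4.25 cm, Ī = 172.5571 cm⁴.
By symmetry the centroid is at mid-height, ȳ = 4.25 cm.
All pieces are centred on the horizontal axis through the centroid, so I = ΣĪ (holes subtracted) = 83.68213 cm⁴.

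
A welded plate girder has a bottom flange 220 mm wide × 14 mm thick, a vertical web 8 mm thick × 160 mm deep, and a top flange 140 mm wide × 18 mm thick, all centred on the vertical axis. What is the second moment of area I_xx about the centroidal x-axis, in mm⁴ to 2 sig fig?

Split into non-overlapping primitives; take the origin at the lower-left of the bounding box.
Bottom plate: 220 × 14, A = 3 080 mm², y = 7 mm, Ī = 50 307 mm⁴.
Web plate: 8 × 160, A = 1 280 mm², y = 94 mm, Ī = 2 730 667 mm⁴.
Top plate: 140 × 18, A = 2 520 mm², y = 183 mm, Ī = 68 040 mm⁴.
Centroid: ȳ = ΣA·y / ΣA = 87.65 mm.
Transfer each piece to the centroidal x-axis using Ī + A·d² with d = y − 87.65:
  bottom plate: d = -80.65 mm → contributes +20 084 506 mm⁴
  web plate: d = 6.349 mm → contributes +2 782 261 mm⁴
  top plate: d = 95.35 mm → contributes +22 978 370 mm⁴
Total I = 45 845 136 mm⁴.

I_xx ≈ 4.6 × 10⁷ mm⁴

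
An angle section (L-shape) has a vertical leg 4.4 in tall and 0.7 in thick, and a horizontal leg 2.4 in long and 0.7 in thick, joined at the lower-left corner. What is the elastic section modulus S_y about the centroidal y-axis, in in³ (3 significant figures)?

S_y ≈ 0.961 in³

Decompose the section into non-overlapping parts with the origin at the bottom-left of its bounding rectangle.
Vertical leg: 0.7 × 4.4, A = 3.08 in², x = 0.35 in, Ī = 0.12577 in⁴.
Horizontal leg (remainder): 1.7 × 0.7, A = 1.19 in², x = 1.55 in, Ī = 0.28659 in⁴.
Centroid: x̄ = ΣA·x / ΣA = 0.68443 in.
Transfer each piece to the centroidal y-axis using Ī + A·d² with d = x − 0.68443:
  vertical leg: d = -0.33443 in → contributes +0.47024 in⁴
  horizontal leg (remainder): d = 0.86557 in → contributes +1.1782 in⁴
Total I = 1.6484 in⁴.
Extreme fibre distance c = 1.7156 in; S = I/c = 0.96084 in³.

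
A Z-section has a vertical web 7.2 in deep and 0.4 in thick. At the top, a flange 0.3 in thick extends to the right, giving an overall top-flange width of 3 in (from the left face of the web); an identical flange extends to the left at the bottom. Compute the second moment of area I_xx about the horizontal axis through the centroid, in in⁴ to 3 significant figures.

I_xx ≈ 31.0 in⁴

Break the section into simple shapes (no overlaps), measuring from the bottom-left corner of the bounding box.
Web: 0.4 × 7.2, A = 2.88 in², y = 3.6 in, Ī = 12.442 in⁴.
Top flange (beyond web): 2.6 × 0.3, A = 0.78 in², y = 7.05 in, Ī = 0.00585 in⁴.
Bottom flange (beyond web): 2.6 × 0.3, A = 0.78 in², y = 0.15 in, Ī = 0.00585 in⁴.
Centroid: ȳ = ΣA·y / ΣA = 3.6 in.
Transfer each piece to the horizontal axis through the centroid using Ī + A·d² with d = y − 3.6:
  web: d = 0 in → contributes +12.442 in⁴
  top flange (beyond web): d = 3.45 in → contributes +9.2898 in⁴
  bottom flange (beyond web): d = -3.45 in → contributes +9.2898 in⁴
Total I = 31.021 in⁴.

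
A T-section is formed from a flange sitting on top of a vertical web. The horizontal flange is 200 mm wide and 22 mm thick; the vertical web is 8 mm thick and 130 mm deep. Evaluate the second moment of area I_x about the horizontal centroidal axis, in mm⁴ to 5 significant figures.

Decompose the section into non-overlapping parts with the origin at the bottom-left of its bounding rectangle.
Flange: 200 × 22, A = 4 400 mm², y = 141 mm, Ī = 177466.7 mm⁴.
Web: 8 × 130, A = 1 040 mm², y = 65 mm, Ī = 1 464 667 mm⁴.
Centroid: ȳ = ΣA·y / ΣA = 126.4706 mm.
Transfer each piece to the horizontal centroidal axis using Ī + A·d² with d = y − 126.4706:
  flange: d = 14.52941 mm → contributes +1 106 323 mm⁴
  web: d = -61.47059 mm → contributes +5 394 445 mm⁴
Total I = 6 500 769 mm⁴.

I_x ≈ 6.5008 × 10⁶ mm⁴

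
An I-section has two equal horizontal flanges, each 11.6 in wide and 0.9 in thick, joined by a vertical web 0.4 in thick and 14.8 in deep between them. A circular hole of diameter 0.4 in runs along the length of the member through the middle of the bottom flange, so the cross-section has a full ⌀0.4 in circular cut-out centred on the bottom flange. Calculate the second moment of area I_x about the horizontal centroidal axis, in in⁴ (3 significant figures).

I_x ≈ 1390 in⁴

Split into non-overlapping primitives; take the origin at the lower-left of the bounding box.
Bottom flange: 11.6 × 0.9, A = 10.44 in², y = 0.45 in, Ī = 0.7047 in⁴.
Web: 0.4 × 14.8, A = 5.92 in², y = 8.3 in, Ī = 108.06 in⁴.
Top flange: 11.6 × 0.9, A = 10.44 in², y = 16.15 in, Ī = 0.7047 in⁴.
Hole (subtracted): ⌀0.4, A = 0.12566 in², y = 0.45 in, Ī = 0.0012566 in⁴.
Centroid: ȳ = ΣA·y / ΣA = 8.337 in.
Transfer each piece to the horizontal centroidal axis using Ī + A·d² with d = y − 8.337:
  bottom flange: d = -7.887 in → contributes +650.12 in⁴
  web: d = -0.036982 in → contributes +108.07 in⁴
  top flange: d = 7.813 in → contributes +638 in⁴
  hole: d = -7.887 in → contributes −7.8181 in⁴
Total I = 1388.4 in⁴.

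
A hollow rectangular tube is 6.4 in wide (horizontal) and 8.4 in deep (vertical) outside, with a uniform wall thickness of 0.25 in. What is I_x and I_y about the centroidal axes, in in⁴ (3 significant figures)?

Decompose the section into non-overlapping parts with the origin at the bottom-left of its bounding rectangle.
Outer rectangle: 6.4 × 8.4, A = 53.76 in², y = 4.2 in, Ī = 316.11 in⁴.
Inner void (subtracted): 5.9 × 7.9, A = 46.61 in², y = 4.2 in, Ī = 242.41 in⁴.
By symmetry the centroid is at mid-height, ȳ = 4.2 in.
All pieces are centred on the centroidal x-axis, so I = ΣĪ (holes subtracted) = 73.698 in⁴.
Repeating about the centroidal y-axis gives I_y = 48.293 in⁴.

I_x ≈ 73.7 in⁴, I_y ≈ 48.3 in⁴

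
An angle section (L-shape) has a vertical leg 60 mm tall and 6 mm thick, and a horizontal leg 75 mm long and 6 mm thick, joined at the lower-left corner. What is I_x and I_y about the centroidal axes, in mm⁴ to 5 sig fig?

Decompose the section into non-overlapping parts with the origin at the bottom-left of its bounding rectangle.
Vertical leg: 6 × 60, A = 360 mm², y = 30 mm, Ī = 108 000 mm⁴.
Horizontal leg (remainder): 69 × 6, A = 414 mm², y = 3 mm, Ī = 1 242 mm⁴.
Centroid: ȳ = ΣA·y / ΣA = 15.55814 mm.
Transfer each piece to the centroidal x-axis using Ī + A·d² with d = y − 15.55814:
  vertical leg: d = 14.44186 mm → contributes +183084.2 mm⁴
  horizontal leg (remainder): d = -12.55814 mm → contributes +66532.64 mm⁴
Total I = 249616.9 mm⁴.
For the y-axis: x̄ = 23.05814 mm.
Repeating about the centroidal y-axis gives I_y = 436119.4 mm⁴.

I_x ≈ 2.4962 × 10⁵ mm⁴, I_y ≈ 4.3612 × 10⁵ mm⁴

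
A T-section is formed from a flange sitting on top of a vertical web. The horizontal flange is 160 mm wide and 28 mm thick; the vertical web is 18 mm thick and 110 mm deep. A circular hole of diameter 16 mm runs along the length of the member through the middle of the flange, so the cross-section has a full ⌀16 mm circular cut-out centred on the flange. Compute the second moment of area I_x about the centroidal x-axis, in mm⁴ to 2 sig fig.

Break the section into simple shapes (no overlaps), measuring from the bottom-left corner of the bounding box.
Flange: 160 × 28, A = 4 480 mm², y = 124 mm, Ī = 292 693 mm⁴.
Web: 18 × 110, A = 1 980 mm², y = 55 mm, Ī = 1 996 500 mm⁴.
Hole (subtracted): ⌀16, A = 201.1 mm², y = 124 mm, Ī = 3 217 mm⁴.
Centroid: ȳ = ΣA·y / ΣA = 102.2 mm.
Transfer each piece to the centroidal x-axis using Ī + A·d² with d = y − 102.2:
  flange: d = 21.83 mm → contributes +2 427 238 mm⁴
  web: d = -47.17 mm → contributes +6 402 394 mm⁴
  hole: d = 21.83 mm → contributes −99 015 mm⁴
Total I = 8 730 617 mm⁴.

I_x ≈ 8.7 × 10⁶ mm⁴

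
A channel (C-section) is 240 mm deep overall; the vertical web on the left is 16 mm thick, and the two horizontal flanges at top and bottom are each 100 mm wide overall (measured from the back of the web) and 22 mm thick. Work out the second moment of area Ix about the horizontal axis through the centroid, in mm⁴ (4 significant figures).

Split into non-overlapping primitives; take the origin at the lower-left of the bounding box.
Web: 16 × 240, A = 3 840 mm², y = 120 mm, Ī = 18 432 000 mm⁴.
Top flange (beyond web): 84 × 22, A = 1 848 mm², y = 229 mm, Ī = 74 536 mm⁴.
Bottom flange (beyond web): 84 × 22, A = 1 848 mm², y = 11 mm, Ī = 74 536 mm⁴.
By symmetry the centroid is at mid-height, ȳ = 120 mm.
Transfer each piece to the horizontal axis through the centroid using Ī + A·d² with d = y − 120:
  web: d = 0 mm → contributes +18 432 000 mm⁴
  top flange (beyond web): d = 109 mm → contributes +22 030 624 mm⁴
  bottom flange (beyond web): d = -109 mm → contributes +22 030 624 mm⁴
Total I = 62 493 248 mm⁴.

Ix ≈ 6.249 × 10⁷ mm⁴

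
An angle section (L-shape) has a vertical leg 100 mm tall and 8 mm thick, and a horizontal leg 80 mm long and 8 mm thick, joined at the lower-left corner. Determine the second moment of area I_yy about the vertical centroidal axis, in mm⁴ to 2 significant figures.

I_yy ≈ 7.9 × 10⁵ mm⁴

Break the section into simple shapes (no overlaps), measuring from the bottom-left corner of the bounding box.
Vertical leg: 8 × 100, A = 800 mm², x = 4 mm, Ī = 4 267 mm⁴.
Horizontal leg (remainder): 72 × 8, A = 576 mm², x = 44 mm, Ī = 248 832 mm⁴.
Centroid: x̄ = ΣA·x / ΣA = 20.74 mm.
Transfer each piece to the vertical centroidal axis using Ī + A·d² with d = x − 20.74:
  vertical leg: d = -16.74 mm → contributes +228 561 mm⁴
  horizontal leg (remainder): d = 23.26 mm → contributes +560 352 mm⁴
Total I = 788 913 mm⁴.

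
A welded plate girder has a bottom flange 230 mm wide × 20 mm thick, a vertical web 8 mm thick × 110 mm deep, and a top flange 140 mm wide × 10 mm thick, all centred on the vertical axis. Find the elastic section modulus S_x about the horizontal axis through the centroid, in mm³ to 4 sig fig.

Split into non-overlapping primitives; take the origin at the lower-left of the bounding box.
Bottom plate: 230 × 20, A = 4 600 mm², y = 10 mm, Ī = 153 333 mm⁴.
Web plate: 8 × 110, A = 880 mm², y = 75 mm, Ī = 887 333 mm⁴.
Top plate: 140 × 10, A = 1 400 mm², y = 135 mm, Ī = 11666.7 mm⁴.
Centroid: ȳ = ΣA·y / ΣA = 43.75 mm.
Transfer each piece to the horizontal axis through the centroid using Ī + A·d² with d = y − 43.75:
  bottom plate: d = -33.75 mm → contributes +5 393 021 mm⁴
  web plate: d = 31.25 mm → contributes +1 746 708 mm⁴
  top plate: d = 91.25 mm → contributes +11 668 854 mm⁴
Total I = 18 808 583 mm⁴.
Extreme fibre distance c = 96.25 mm; S = I/c = 195 414 mm³.

S_x ≈ 1.954 × 10⁵ mm³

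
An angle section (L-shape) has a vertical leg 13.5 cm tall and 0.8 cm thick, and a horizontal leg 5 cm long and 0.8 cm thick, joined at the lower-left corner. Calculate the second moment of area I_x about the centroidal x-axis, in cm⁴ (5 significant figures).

I_x ≈ 267.54 cm⁴

Break the section into simple shapes (no overlaps), measuring from the bottom-left corner of the bounding box.
Vertical leg: 0.8 × 13.5, A = 10.8 cm², y = 6.75 cm, Ī = 164.025 cm⁴.
Horizontal leg (remainder): 4.2 × 0.8, A = 3.36 cm², y = 0.4 cm, Ī = 0.1792 cm⁴.
Centroid: ȳ = ΣA·y / ΣA = 5.24322 cm.
Transfer each piece to the centroidal x-axis using Ī + A·d² with d = y − 5.24322:
  vertical leg: d = 1.50678 cm → contributes +188.5452 cm⁴
  horizontal leg (remainder): d = -4.84322 cm → contributes +78.99399 cm⁴
Total I = 267.5391 cm⁴.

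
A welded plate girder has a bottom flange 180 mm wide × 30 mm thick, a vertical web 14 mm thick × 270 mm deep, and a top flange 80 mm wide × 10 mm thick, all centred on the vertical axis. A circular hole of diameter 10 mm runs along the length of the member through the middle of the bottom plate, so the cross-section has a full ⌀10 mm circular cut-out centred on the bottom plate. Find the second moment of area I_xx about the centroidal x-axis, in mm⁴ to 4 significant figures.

I_xx ≈ 1.112 × 10⁸ mm⁴

Split into non-overlapping primitives; take the origin at the lower-left of the bounding box.
Bottom plate: 180 × 30, A = 5 400 mm², y = 15 mm, Ī = 405 000 mm⁴.
Web plate: 14 × 270, A = 3 780 mm², y = 165 mm, Ī = 22 963 500 mm⁴.
Top plate: 80 × 10, A = 800 mm², y = 305 mm, Ī = 6666.67 mm⁴.
Hole (subtracted): ⌀10, A = 78.5398 mm², y = 15 mm, Ī = 490.874 mm⁴.
Centroid: ȳ = ΣA·y / ΣA = 95.6952 mm.
Transfer each piece to the centroidal x-axis using Ī + A·d² with d = y − 95.6952:
  bottom plate: d = -80.6952 mm → contributes +35 568 235 mm⁴
  web plate: d = 69.3048 mm → contributes +41 119 443 mm⁴
  top plate: d = 209.305 mm → contributes +35 053 477 mm⁴
  hole: d = -80.6952 mm → contributes −511 919 mm⁴
Total I = 111 229 236 mm⁴.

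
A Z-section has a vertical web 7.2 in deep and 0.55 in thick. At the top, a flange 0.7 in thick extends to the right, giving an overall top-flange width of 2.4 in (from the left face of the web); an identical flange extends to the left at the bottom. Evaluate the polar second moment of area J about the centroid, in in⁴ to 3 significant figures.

Break the section into simple shapes (no overlaps), measuring from the bottom-left corner of the bounding box.
Web: 0.55 × 7.2, A = 3.96 in², y = 3.6 in, Ī = 17.107 in⁴.
Top flange (beyond web): 1.85 × 0.7, A = 1.295 in², y = 6.85 in, Ī = 0.052879 in⁴.
Bottom flange (beyond web): 1.85 × 0.7, A = 1.295 in², y = 0.35 in, Ī = 0.052879 in⁴.
Centroid: ȳ = ΣA·y / ΣA = 3.6 in.
Transfer each piece to the centroidal x-axis using Ī + A·d² with d = y − 3.6:
  web: d = 0 in → contributes +17.107 in⁴
  top flange (beyond web): d = 3.25 in → contributes +13.731 in⁴
  bottom flange (beyond web): d = -3.25 in → contributes +13.731 in⁴
Total I = 44.57 in⁴.
For the y-axis: x̄ = 2.125 in.
Repeating about the centroidal y-axis gives I_y = 4.5681 in⁴.
Polar second moment: J = I_x + I_y = 49.138 in⁴.

J ≈ 49.1 in⁴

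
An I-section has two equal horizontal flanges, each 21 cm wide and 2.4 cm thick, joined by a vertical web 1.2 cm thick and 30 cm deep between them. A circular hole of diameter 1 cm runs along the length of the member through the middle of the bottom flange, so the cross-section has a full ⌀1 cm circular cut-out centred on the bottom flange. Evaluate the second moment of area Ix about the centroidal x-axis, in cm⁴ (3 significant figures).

Ix ≈ 2.90 × 10⁴ cm⁴

Split into non-overlapping primitives; take the origin at the lower-left of the bounding box.
Bottom flange: 21 × 2.4, A = 50.4 cm², y = 1.2 cm, Ī = 24.192 cm⁴.
Web: 1.2 × 30, A = 36 cm², y = 17.4 cm, Ī = 2 700 cm⁴.
Top flange: 21 × 2.4, A = 50.4 cm², y = 33.6 cm, Ī = 24.192 cm⁴.
Hole (subtracted): ⌀1, A = 0.7854 cm², y = 1.2 cm, Ī = 0.049087 cm⁴.
Centroid: ȳ = ΣA·y / ΣA = 17.494 cm.
Transfer each piece to the centroidal x-axis using Ī + A·d² with d = y − 17.494:
  bottom flange: d = -16.294 cm → contributes +13 404 cm⁴
  web: d = -0.093545 cm → contributes +2700.3 cm⁴
  top flange: d = 16.106 cm → contributes +13 099 cm⁴
  hole: d = -16.294 cm → contributes −208.56 cm⁴
Total I = 28 995 cm⁴.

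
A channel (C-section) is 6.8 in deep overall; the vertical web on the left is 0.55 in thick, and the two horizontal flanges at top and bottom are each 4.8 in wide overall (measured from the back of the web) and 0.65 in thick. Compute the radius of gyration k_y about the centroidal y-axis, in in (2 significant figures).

k_y ≈ 1.5 in

Break the section into simple shapes (no overlaps), measuring from the bottom-left corner of the bounding box.
Web: 0.55 × 6.8, A = 3.74 in², x = 0.275 in, Ī = 0.09428 in⁴.
Top flange (beyond web): 4.25 × 0.65, A = 2.763 in², x = 2.675 in, Ī = 4.158 in⁴.
Bottom flange (beyond web): 4.25 × 0.65, A = 2.763 in², x = 2.675 in, Ī = 4.158 in⁴.
Centroid: x̄ = ΣA·x / ΣA = 1.706 in.
Transfer each piece to the centroidal y-axis using Ī + A·d² with d = x − 1.706:
  web: d = -1.431 in → contributes +7.755 in⁴
  top flange (beyond web): d = 0.9688 in → contributes +6.751 in⁴
  bottom flange (beyond web): d = 0.9688 in → contributes +6.751 in⁴
Total I = 21.26 in⁴.
Radius of gyration: k = √(I/A) = √(21.26 / 9.265) = 1.515 in.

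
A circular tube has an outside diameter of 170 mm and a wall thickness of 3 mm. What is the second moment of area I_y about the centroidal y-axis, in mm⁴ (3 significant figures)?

I_y ≈ 5.49 × 10⁶ mm⁴

Decompose the section into non-overlapping parts with the origin at the bottom-left of its bounding rectangle.
Outer circle: ⌀170, A = 22 698 mm², x = 85 mm, Ī = 40 998 275 mm⁴.
Bore (subtracted): ⌀164, A = 21 124 mm², x = 85 mm, Ī = 35 509 560 mm⁴.
By symmetry the centroid is at mid-width, x̄ = 85 mm.
All pieces are centred on the centroidal y-axis, so I = ΣĪ (holes subtracted) = 5 488 715 mm⁴.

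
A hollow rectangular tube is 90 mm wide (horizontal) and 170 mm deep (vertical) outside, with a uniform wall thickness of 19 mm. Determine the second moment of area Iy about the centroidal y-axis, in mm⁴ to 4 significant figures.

Treat the section as a set of non-overlapping primitives; coordinates are from the bounding-box lower-left.
Outer rectangle: 90 × 170, A = 15 300 mm², x = 45 mm, Ī = 10 327 500 mm⁴.
Inner void (subtracted): 52 × 132, A = 6 864 mm², x = 45 mm, Ī = 1 546 688 mm⁴.
By symmetry the centroid is at mid-width, x̄ = 45 mm.
All pieces are centred on the centroidal y-axis, so I = ΣĪ (holes subtracted) = 8 780 812 mm⁴.

Iy ≈ 8.781 × 10⁶ mm⁴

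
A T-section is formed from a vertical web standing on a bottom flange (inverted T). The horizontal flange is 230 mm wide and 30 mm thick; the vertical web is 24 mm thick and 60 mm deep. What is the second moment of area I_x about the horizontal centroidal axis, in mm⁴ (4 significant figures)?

I_x ≈ 3.362 × 10⁶ mm⁴

Break the section into simple shapes (no overlaps), measuring from the bottom-left corner of the bounding box.
Flange: 230 × 30, A = 6 900 mm², y = 15 mm, Ī = 517 500 mm⁴.
Web: 24 × 60, A = 1 440 mm², y = 60 mm, Ī = 432 000 mm⁴.
Centroid: ȳ = ΣA·y / ΣA = 22.7698 mm.
Transfer each piece to the horizontal centroidal axis using Ī + A·d² with d = y − 22.7698:
  flange: d = -7.76978 mm → contributes +934 050 mm⁴
  web: d = 37.2302 mm → contributes +2 427 968 mm⁴
Total I = 3 362 018 mm⁴.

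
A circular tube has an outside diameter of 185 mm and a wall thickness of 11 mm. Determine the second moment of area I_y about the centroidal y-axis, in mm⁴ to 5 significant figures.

I_y ≈ 2.2847 × 10⁷ mm⁴

Decompose the section into non-overlapping parts with the origin at the bottom-left of its bounding rectangle.
Outer circle: ⌀185, A = 26880.25 mm², x = 92.5 mm, Ī = 57 498 539 mm⁴.
Bore (subtracted): ⌀163, A = 20867.24 mm², x = 92.5 mm, Ī = 34 651 363 mm⁴.
By symmetry the centroid is at mid-width, x̄ = 92.5 mm.
All pieces are centred on the centroidal y-axis, so I = ΣĪ (holes subtracted) = 22 847 177 mm⁴.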